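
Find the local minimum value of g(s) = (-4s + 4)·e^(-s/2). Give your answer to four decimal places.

-1.7850

g'(s) = (-4)·e^(-s/2) + (-4s + 4)·(-1/2)·e^(-s/2) = (2s - 6)·e^(-s/2). Since e^(-s/2) > 0, the only critical point is s = 3.
g''(3) has the same sign as 2 > 0, so this is a local minimum.
g(3) = (-8)·e^(-3/2) ≈ -1.7850.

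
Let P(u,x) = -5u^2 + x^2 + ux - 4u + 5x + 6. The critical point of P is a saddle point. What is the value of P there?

∂P/∂u = -10u + x - 4 = 0 and ∂P/∂x = u + 2x + 5 = 0, so (u, x) = (-13/21, -46/21).
The Hessian has P_{uu} = -10, P_{xx} = 2, P_{ux} = 1, giving D = -21 < 0, so the point is a saddle point.
P(-13/21, -46/21) = 37/21.

37/21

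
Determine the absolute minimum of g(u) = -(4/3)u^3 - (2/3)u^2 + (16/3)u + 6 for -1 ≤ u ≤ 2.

4/3

The derivative is -4u^2 - (4/3)u + 16/3, whose only zero in [-1, 2] is u = 1.
Evaluating at the critical points and endpoints: g(-1) = 4/3,  g(1) = 28/3,  g(2) = 10/3.
The minimum over the interval is 4/3, attained at u = -1.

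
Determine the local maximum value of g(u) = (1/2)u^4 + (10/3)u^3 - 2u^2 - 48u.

153/2

g'(u) = 2u^3 + 10u^2 - 4u - 48. Setting g'(u) = 0 gives u ∈ {-4, -3, 2}.
g''(u) = 6u^2 + 20u - 4. g''(-4) = 12 > 0 ⇒ local minimum; g''(-3) = -10 < 0 ⇒ local maximum; g''(2) = 60 > 0 ⇒ local minimum.
So the local maximum value is g(-3) = 153/2.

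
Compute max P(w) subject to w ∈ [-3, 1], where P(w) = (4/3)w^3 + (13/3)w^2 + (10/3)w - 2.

7

Differentiating, P'(w) = 4w^2 + (26/3)w + 10/3; which vanishes at w = -5/3 and w = -1/2.
Candidates: P(-3) = -9,  P(-5/3) = -137/81,  P(-1/2) = -11/4,  P(1) = 7.
So the maximum is P(1) = 7.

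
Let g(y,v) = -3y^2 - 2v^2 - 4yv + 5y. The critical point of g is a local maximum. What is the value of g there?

∂g/∂y = -6y - 4v + 5 = 0 and ∂g/∂v = -4y - 4v = 0, so (y, v) = (5/2, -5/2).
The Hessian has g_{yy} = -6, g_{vv} = -4, g_{yv} = -4, giving D = 8 > 0 with g_{yy} < 0, so the point is a local maximum.
g(5/2, -5/2) = 25/4.

25/4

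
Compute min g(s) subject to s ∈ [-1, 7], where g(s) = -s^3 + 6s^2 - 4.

-53

Differentiating, g'(s) = -3s^2 + 12s; which vanishes at s = 0 and s = 4.
Candidates: g(-1) = 3,  g(0) = -4,  g(4) = 28,  g(7) = -53.
The minimum over the interval is -53, attained at s = 7.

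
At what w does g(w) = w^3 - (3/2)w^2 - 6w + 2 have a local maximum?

-1

Critical points: g'(w) = 3w^2 - 3w - 6 vanishes at w = -1, 2.
Since g''(w) = 6w - 3, we get g''(-1) = -9 < 0 ⇒ local maximum; g''(2) = 9 > 0 ⇒ local minimum.
The local maximum is g(-1) = 11/2.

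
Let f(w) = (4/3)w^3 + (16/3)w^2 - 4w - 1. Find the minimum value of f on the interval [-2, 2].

-137/81

Differentiating, f'(w) = 4w^2 + (32/3)w - 4; whose only zero in [-2, 2] is w = 1/3.
Compare values at every candidate in [-2, 2]: f(-2) = 53/3,  f(1/3) = -137/81,  f(2) = 23.
The minimum over the interval is -137/81, attained at w = 1/3.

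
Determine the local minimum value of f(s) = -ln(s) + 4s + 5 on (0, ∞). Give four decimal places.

f'(s) = -1/s + 4 = 0 gives s = 1/4.
f''(s) = 1/s², which is positive for s > 0, so this is a local minimum.
f(1/4) = -1·ln(1/4) + 1 + 5 ≈ 7.3863.

7.3863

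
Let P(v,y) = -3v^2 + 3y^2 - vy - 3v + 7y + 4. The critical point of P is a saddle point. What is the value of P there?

∂P/∂v = -6v - y - 3 = 0 and ∂P/∂y = -v + 6y + 7 = 0, so (v, y) = (-11/37, -45/37).
The Hessian has P_{vv} = -6, P_{yy} = 6, P_{vy} = -1, giving D = -37 < 0, so the point is a saddle point.
P(-11/37, -45/37) = 7/37.

7/37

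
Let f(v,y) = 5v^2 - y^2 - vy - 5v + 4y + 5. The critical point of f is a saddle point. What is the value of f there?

20/3

∂f/∂v = 10v - y - 5 = 0 and ∂f/∂y = -v - 2y + 4 = 0, so (v, y) = (2/3, 5/3).
The Hessian has f_{vv} = 10, f_{yy} = -2, f_{vy} = -1, giving D = -21 < 0, so the point is a saddle point.
f(2/3, 5/3) = 20/3.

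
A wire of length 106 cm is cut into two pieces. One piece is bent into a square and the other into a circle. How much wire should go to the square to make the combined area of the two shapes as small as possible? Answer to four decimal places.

59.3705

Let x be the length used for the square. Square side x/4; circle radius (106−x)/(2π).
A(x) = (x/4)² + π·((106−x)/(2π))² = x²/16 + (106−x)²/(4π) for 0 ≤ x ≤ 106. A'(x) = x/8 − (106−x)/(2π) = 0 gives x = 4·106/(π+4) ≈ 59.3705.
A'' = 1/8 + 1/(2π) > 0, so this gives the minimum combined area; x ≈ 59.3705 cm to the square.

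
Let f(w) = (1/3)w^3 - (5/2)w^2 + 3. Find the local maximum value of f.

3

f'(w) = w^2 - 5w. Setting f'(w) = 0 gives w ∈ {0, 5}.
f''(w) = 2w - 5. f''(0) = -5 < 0 ⇒ local maximum; f''(5) = 5 > 0 ⇒ local minimum.
So the local maximum value is f(0) = 3.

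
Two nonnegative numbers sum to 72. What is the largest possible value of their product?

1296

With x + y = 72, the product is P(x) = x(72 − x).
P'(x) = 72 − 2x = 0 gives x = 36; P'' = −2 < 0, so this is the maximum.
P = 36·36 = 1296.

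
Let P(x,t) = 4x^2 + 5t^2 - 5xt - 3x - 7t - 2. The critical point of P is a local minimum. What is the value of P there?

-456/55

∂P/∂x = 8x - 5t - 3 = 0 and ∂P/∂t = -5x + 10t - 7 = 0, so (x, t) = (13/11, 71/55).
The Hessian has P_{xx} = 8, P_{tt} = 10, P_{xt} = -5, giving D = 55 > 0 with P_{xx} > 0, so the point is a local minimum.
P(13/11, 71/55) = -456/55.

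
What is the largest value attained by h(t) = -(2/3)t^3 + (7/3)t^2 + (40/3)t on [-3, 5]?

48

Differentiating, h'(t) = -2t^2 + (14/3)t + 40/3; which vanishes at t = -5/3 and t = 4.
Compare values at every candidate in [-3, 5]: h(-3) = -1,  h(-5/3) = -1025/81,  h(4) = 48,  h(5) = 125/3.
The maximum over the interval is 48, attained at t = 4.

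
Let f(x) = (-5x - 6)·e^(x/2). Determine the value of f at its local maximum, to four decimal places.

f'(x) = (-5)·e^(x/2) + (-5x - 6)·(1/2)·e^(x/2) = (-(5/2)x - 8)·e^(x/2). Since e^(x/2) > 0, the only critical point is x = -16/5.
f''(-16/5) has the same sign as -5/2 < 0, so this is a local maximum.
f(-16/5) = (10)·e^(-8/5) ≈ 2.0190.

2.0190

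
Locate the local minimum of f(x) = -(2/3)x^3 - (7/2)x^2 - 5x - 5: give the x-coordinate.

-5/2

Critical points: f'(x) = -2x^2 - 7x - 5 vanishes at x = -5/2, -1.
Second-derivative test with f''(x) = -4x - 7: f''(-5/2) = 3 > 0 ⇒ local minimum; f''(-1) = -3 < 0 ⇒ local maximum.
The local minimum is f(-5/2) = -95/24.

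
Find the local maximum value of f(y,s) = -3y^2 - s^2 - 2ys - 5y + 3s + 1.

∂f/∂y = -6y - 2s - 5 = 0 and ∂f/∂s = -2y - 2s + 3 = 0, so (y, s) = (-2, 7/2).
The Hessian has f_{yy} = -6, f_{ss} = -2, f_{ys} = -2, giving D = 8 > 0 with f_{yy} < 0, so the point is a local maximum.
f(-2, 7/2) = 45/4.

45/4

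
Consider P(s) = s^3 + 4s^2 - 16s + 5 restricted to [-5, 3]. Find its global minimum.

Differentiating, P'(s) = 3s^2 + 8s - 16; which vanishes at s = -4 and s = 4/3.
Candidates: P(-5) = 60, P(-4) = 69, P(4/3) = -185/27, P(3) = 20.
So the minimum is P(4/3) = -185/27.

-185/27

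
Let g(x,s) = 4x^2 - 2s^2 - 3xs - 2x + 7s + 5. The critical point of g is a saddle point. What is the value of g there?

351/41

∂g/∂x = 8x - 3s - 2 = 0 and ∂g/∂s = -3x - 4s + 7 = 0, so (x, s) = (29/41, 50/41).
The Hessian has g_{xx} = 8, g_{ss} = -4, g_{xs} = -3, giving D = -41 < 0, so the point is a saddle point.
g(29/41, 50/41) = 351/41.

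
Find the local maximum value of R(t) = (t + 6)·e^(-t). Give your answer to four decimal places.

By the product rule, R'(t) = (-t - 5)·e^(-t). Since e^(-t) > 0, the only critical point is t = -5.
R''(-5) has the same sign as -1 < 0, so this is a local maximum.
R(-5) = (1)·e^(5) ≈ 148.4132.

148.4132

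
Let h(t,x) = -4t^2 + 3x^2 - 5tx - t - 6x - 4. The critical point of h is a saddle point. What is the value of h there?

-403/73

∂h/∂t = -8t - 5x - 1 = 0 and ∂h/∂x = -5t + 6x - 6 = 0, so (t, x) = (-36/73, 43/73).
The Hessian has h_{tt} = -8, h_{xx} = 6, h_{tx} = -5, giving D = -73 < 0, so the point is a saddle point.
h(-36/73, 43/73) = -403/73.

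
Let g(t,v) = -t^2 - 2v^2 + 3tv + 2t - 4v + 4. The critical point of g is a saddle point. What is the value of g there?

∂g/∂t = -2t + 3v + 2 = 0 and ∂g/∂v = 3t - 4v - 4 = 0, so (t, v) = (4, 2).
The Hessian has g_{tt} = -2, g_{vv} = -4, g_{tv} = 3, giving D = -1 < 0, so the point is a saddle point.
g(4, 2) = 4.

4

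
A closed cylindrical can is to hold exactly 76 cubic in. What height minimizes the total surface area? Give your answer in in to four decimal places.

With radius r and height h, πr²h = 76 so h = 76/(πr²), and S(r) = 2πr² + 2πrh = 2πr² + 2·76/r.
S'(r) = 4πr − 2·76/r² = 0 ⇒ r³ = 76/(2π), so r ≈ 2.2955 and h = 2r ≈ 4.5910.
S''(r) = 4π + 4·76/r³ > 0, so this is the minimum; S ≈ 99.3246.

4.5910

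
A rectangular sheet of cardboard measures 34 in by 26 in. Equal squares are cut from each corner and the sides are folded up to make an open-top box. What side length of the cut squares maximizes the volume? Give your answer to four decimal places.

With cut size x, the volume is V(x) = x(34 − 2x)(26 − 2x) for 0 < x < 13.
V'(x) = 12x^2 − 240x + 884. Setting V'(x) = 0 gives x ≈ 4.8684 (the root in (0, 13)).
V''(x) = 24x − 240 is negative there, so this is the maximum; V ≈ 1921.0574.

4.8684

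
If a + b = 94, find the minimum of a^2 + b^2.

4418

With a + b = 94, a^2 + b^2 = a^2 + (94 − a)^2.
The derivative 2a − 2(94 − a) = 4a − 188 vanishes at a = 47; second derivative 4 > 0, a minimum.
The minimum is 2·(47)^2 = 4418.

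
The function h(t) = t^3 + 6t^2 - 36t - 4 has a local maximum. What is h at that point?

Critical points: h'(t) = 3t^2 + 12t - 36 vanishes at t = -6, 2.
h''(t) = 6t + 12. h''(-6) = -24 < 0 ⇒ local maximum; h''(2) = 24 > 0 ⇒ local minimum.
Thus h has its local maximum at t = -6, with value 212.

212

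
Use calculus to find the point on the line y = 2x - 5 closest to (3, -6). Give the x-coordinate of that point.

Minimize D(x)^2 = (x - 3)^2 + (2x + 1)^2.
d/dx[D^2] = 2(x - 3) + 2·2·(2x + 1) = 0 ⇒ x = 1/5.
Then y = -23/5 and the distance is √(49/5) ≈ 3.1305.

1/5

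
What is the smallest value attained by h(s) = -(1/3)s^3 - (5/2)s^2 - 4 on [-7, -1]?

-149/6

Differentiating, h'(s) = -s^2 - 5s; whose only zero in [-7, -1] is s = -5.
Compare values at every candidate in [-7, -1]: h(-7) = -73/6,  h(-5) = -149/6,  h(-1) = -37/6.
So the minimum is h(-5) = -149/6.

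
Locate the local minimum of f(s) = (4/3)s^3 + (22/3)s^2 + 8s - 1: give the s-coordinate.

-2/3

Critical points: f'(s) = 4s^2 + (44/3)s + 8 vanishes at s = -3, -2/3.
Since f''(s) = 8s + 44/3, we get f''(-3) = -28/3 < 0 ⇒ local maximum; f''(-2/3) = 28/3 > 0 ⇒ local minimum.
The local minimum is f(-2/3) = -281/81.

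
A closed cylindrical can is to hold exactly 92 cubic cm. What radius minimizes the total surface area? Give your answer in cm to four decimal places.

2.4464

With radius r and height h, πr²h = 92 so h = 92/(πr²), and S(r) = 2πr² + 2πrh = 2πr² + 2·92/r.
S'(r) = 4πr − 2·92/r² = 0 ⇒ r³ = 92/(2π), so r ≈ 2.4464 and h = 2r ≈ 4.8929.
S''(r) = 4π + 4·92/r³ > 0, so this is the minimum; S ≈ 112.8166.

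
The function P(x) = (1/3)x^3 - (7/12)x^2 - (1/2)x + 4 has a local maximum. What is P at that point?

Critical points: P'(x) = x^2 - (7/6)x - 1/2 vanishes at x = -1/3, 3/2.
P''(x) = 2x - 7/6. P''(-1/3) = -11/6 < 0 ⇒ local maximum; P''(3/2) = 11/6 > 0 ⇒ local minimum.
The local maximum is P(-1/3) = 1325/324.

1325/324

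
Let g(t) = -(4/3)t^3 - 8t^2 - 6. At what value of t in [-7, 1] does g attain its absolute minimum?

Differentiating, g'(t) = -4t^2 - 16t; which vanishes at t = -4 and t = 0.
Candidates: g(-7) = 178/3; g(-4) = -146/3; g(0) = -6; g(1) = -46/3.
The minimum over the interval is -146/3, attained at t = -4.

-4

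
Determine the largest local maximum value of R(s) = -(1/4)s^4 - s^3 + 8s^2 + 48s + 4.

R'(s) = -s^3 - 3s^2 + 16s + 48 = 0 at s = -4, -3, 4.
Since R''(s) = -3s^2 - 6s + 16, we get R''(-4) = -8 < 0 ⇒ local maximum; R''(-3) = 7 > 0 ⇒ local minimum; R''(4) = -56 < 0 ⇒ local maximum.
The largest local maximum is R(4) = 196.

196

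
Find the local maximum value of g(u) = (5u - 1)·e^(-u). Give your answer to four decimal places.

1.5060

By the product rule, g'(u) = (-5u + 6)·e^(-u). Since e^(-u) > 0, the only critical point is u = 6/5.
g''(6/5) has the same sign as -5 < 0, so this is a local maximum.
g(6/5) = (5)·e^(-6/5) ≈ 1.5060.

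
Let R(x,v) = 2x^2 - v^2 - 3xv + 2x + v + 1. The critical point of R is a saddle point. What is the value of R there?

∂R/∂x = 4x - 3v + 2 = 0 and ∂R/∂v = -3x - 2v + 1 = 0, so (x, v) = (-1/17, 10/17).
The Hessian has R_{xx} = 4, R_{vv} = -2, R_{xv} = -3, giving D = -17 < 0, so the point is a saddle point.
R(-1/17, 10/17) = 21/17.

21/17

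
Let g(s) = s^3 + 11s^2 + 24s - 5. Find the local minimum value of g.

g'(s) = 3s^2 + 22s + 24. Setting g'(s) = 0 gives s ∈ {-6, -4/3}.
Second-derivative test with g''(s) = 6s + 22: g''(-6) = -14 < 0 ⇒ local maximum; g''(-4/3) = 14 > 0 ⇒ local minimum.
Thus g has its local minimum at s = -4/3, with value -535/27.

-535/27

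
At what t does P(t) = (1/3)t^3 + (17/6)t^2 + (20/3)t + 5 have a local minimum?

-5/3

P'(t) = t^2 + (17/3)t + 20/3. Setting P'(t) = 0 gives t ∈ {-4, -5/3}.
P''(t) = 2t + 17/3. P''(-4) = -7/3 < 0 ⇒ local maximum; P''(-5/3) = 7/3 > 0 ⇒ local minimum.
The local minimum is P(-5/3) = 35/162.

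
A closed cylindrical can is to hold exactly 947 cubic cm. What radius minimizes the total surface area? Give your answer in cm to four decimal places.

5.3218

With radius r and height h, πr²h = 947 so h = 947/(πr²), and S(r) = 2πr² + 2πrh = 2πr² + 2·947/r.
S'(r) = 4πr − 2·947/r² = 0 ⇒ r³ = 947/(2π), so r ≈ 5.3218 and h = 2r ≈ 10.6436.
S''(r) = 4π + 4·947/r³ > 0, so this is the minimum; S ≈ 533.8442.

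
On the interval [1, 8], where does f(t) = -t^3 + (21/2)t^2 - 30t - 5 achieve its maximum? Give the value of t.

Differentiating, f'(t) = -3t^2 + 21t - 30; which vanishes at t = 2 and t = 5.
Candidates: f(1) = -51/2; f(2) = -31; f(5) = -35/2; f(8) = -85.
The maximum over the interval is -35/2, attained at t = 5.

5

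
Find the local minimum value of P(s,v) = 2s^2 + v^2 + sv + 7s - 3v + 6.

∂P/∂s = 4s + v + 7 = 0 and ∂P/∂v = s + 2v - 3 = 0, so (s, v) = (-17/7, 19/7).
The Hessian has P_{ss} = 4, P_{vv} = 2, P_{sv} = 1, giving D = 7 > 0 with P_{ss} > 0, so the point is a local minimum.
P(-17/7, 19/7) = -46/7.

-46/7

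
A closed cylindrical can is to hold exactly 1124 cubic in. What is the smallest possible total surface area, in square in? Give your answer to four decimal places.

598.4466

With radius r and height h, πr²h = 1124 so h = 1124/(πr²), and S(r) = 2πr² + 2πrh = 2πr² + 2·1124/r.
S'(r) = 4πr − 2·1124/r² = 0 ⇒ r³ = 1124/(2π), so r ≈ 5.6346 and h = 2r ≈ 11.2692.
S''(r) = 4π + 4·1124/r³ > 0, so this is the minimum; S ≈ 598.4466.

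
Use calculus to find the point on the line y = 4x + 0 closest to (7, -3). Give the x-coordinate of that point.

-5/17

Minimize D(x)^2 = (x - 7)^2 + (4x + 3)^2.
d/dx[D^2] = 2(x - 7) + 2·4·(4x + 3) = 0 ⇒ x = -5/17.
Then y = -20/17 and the distance is √(961/17) ≈ 7.5186.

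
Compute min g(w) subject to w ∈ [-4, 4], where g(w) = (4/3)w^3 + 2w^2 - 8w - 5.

-79/3

The derivative is 4w^2 + 4w - 8, which vanishes at w = -2 and w = 1.
Compare values at every candidate in [-4, 4]: g(-4) = -79/3,  g(-2) = 25/3,  g(1) = -29/3,  g(4) = 241/3.
The minimum over the interval is -79/3, attained at w = -4.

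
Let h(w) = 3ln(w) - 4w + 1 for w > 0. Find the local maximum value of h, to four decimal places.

-2.8630

h'(w) = 3/w − 4 = 0 gives w = 3/4.
h''(w) = -3/w², which is negative for w > 0, so this is a local maximum.
h(3/4) = 3·ln(3/4) - 3 + 1 ≈ -2.8630.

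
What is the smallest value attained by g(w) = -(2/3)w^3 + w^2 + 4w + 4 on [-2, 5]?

-103/3

g'(w) = -2w^2 + 2w + 4, which vanishes at w = -1 and w = 2.
Compare values at every candidate in [-2, 5]: g(-2) = 16/3,  g(-1) = 5/3,  g(2) = 32/3,  g(5) = -103/3.
So the minimum is g(5) = -103/3.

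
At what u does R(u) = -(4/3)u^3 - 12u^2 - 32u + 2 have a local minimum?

-4

R'(u) = -4u^2 - 24u - 32. Setting R'(u) = 0 gives u ∈ {-4, -2}.
Since R''(u) = -8u - 24, we get R''(-4) = 8 > 0 ⇒ local minimum; R''(-2) = -8 < 0 ⇒ local maximum.
So the local minimum value is R(-4) = 70/3.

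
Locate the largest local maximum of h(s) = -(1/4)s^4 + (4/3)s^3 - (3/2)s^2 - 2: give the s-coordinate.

3

Critical points: h'(s) = -s^3 + 4s^2 - 3s vanishes at s = 0, 1, 3.
Second-derivative test with h''(s) = -3s^2 + 8s - 3: h''(0) = -3 < 0 ⇒ local maximum; h''(1) = 2 > 0 ⇒ local minimum; h''(3) = -6 < 0 ⇒ local maximum.
So the largest local maximum value is h(3) = 1/4.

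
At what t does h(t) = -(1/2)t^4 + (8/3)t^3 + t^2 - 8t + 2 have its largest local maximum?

4

Critical points: h'(t) = -2t^3 + 8t^2 + 2t - 8 vanishes at t = -1, 1, 4.
Since h''(t) = -6t^2 + 16t + 2, we get h''(-1) = -20 < 0 ⇒ local maximum; h''(1) = 12 > 0 ⇒ local minimum; h''(4) = -30 < 0 ⇒ local maximum.
So the largest local maximum value is h(4) = 86/3.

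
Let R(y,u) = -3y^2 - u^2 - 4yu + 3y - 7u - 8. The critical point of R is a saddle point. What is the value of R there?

-68

∂R/∂y = -6y - 4u + 3 = 0 and ∂R/∂u = -4y - 2u - 7 = 0, so (y, u) = (-17/2, 27/2).
The Hessian has R_{yy} = -6, R_{uu} = -2, R_{yu} = -4, giving D = -4 < 0, so the point is a saddle point.
R(-17/2, 27/2) = -68.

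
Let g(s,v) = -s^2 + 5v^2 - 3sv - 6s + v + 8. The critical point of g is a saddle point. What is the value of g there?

393/29

∂g/∂s = -2s - 3v - 6 = 0 and ∂g/∂v = -3s + 10v + 1 = 0, so (s, v) = (-57/29, -20/29).
The Hessian has g_{ss} = -2, g_{vv} = 10, g_{sv} = -3, giving D = -29 < 0, so the point is a saddle point.
g(-57/29, -20/29) = 393/29.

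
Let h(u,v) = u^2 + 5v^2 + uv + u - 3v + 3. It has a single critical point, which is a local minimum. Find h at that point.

∂h/∂u = 2u + v + 1 = 0 and ∂h/∂v = u + 10v - 3 = 0, so (u, v) = (-13/19, 7/19).
The Hessian has h_{uu} = 2, h_{vv} = 10, h_{uv} = 1, giving D = 19 > 0 with h_{uu} > 0, so the point is a local minimum.
h(-13/19, 7/19) = 40/19.

40/19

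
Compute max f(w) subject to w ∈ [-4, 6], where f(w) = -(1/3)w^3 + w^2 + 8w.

f'(w) = -w^2 + 2w + 8, which vanishes at w = -2 and w = 4.
Evaluating at the critical points and endpoints: f(-4) = 16/3, f(-2) = -28/3, f(4) = 80/3, f(6) = 12.
The maximum over the interval is 80/3, attained at w = 4.

80/3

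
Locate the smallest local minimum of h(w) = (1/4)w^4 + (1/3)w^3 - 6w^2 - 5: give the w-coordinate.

-4

h'(w) = w^3 + w^2 - 12w. Setting h'(w) = 0 gives w ∈ {-4, 0, 3}.
h''(w) = 3w^2 + 2w - 12. h''(-4) = 28 > 0 ⇒ local minimum; h''(0) = -12 < 0 ⇒ local maximum; h''(3) = 21 > 0 ⇒ local minimum.
The smallest local minimum is h(-4) = -175/3.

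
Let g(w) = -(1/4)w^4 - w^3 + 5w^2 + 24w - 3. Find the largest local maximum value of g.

267/4

g'(w) = -w^3 - 3w^2 + 10w + 24 = 0 at w = -4, -2, 3.
g''(w) = -3w^2 - 6w + 10. g''(-4) = -14 < 0 ⇒ local maximum; g''(-2) = 10 > 0 ⇒ local minimum; g''(3) = -35 < 0 ⇒ local maximum.
Thus g has its largest local maximum at w = 3, with value 267/4.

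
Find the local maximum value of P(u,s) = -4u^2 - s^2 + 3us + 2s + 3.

∂P/∂u = -8u + 3s = 0 and ∂P/∂s = 3u - 2s + 2 = 0, so (u, s) = (6/7, 16/7).
The Hessian has P_{uu} = -8, P_{ss} = -2, P_{us} = 3, giving D = 7 > 0 with P_{uu} < 0, so the point is a local maximum.
P(6/7, 16/7) = 37/7.

37/7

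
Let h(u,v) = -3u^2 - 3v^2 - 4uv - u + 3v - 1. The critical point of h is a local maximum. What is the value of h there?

∂h/∂u = -6u - 4v - 1 = 0 and ∂h/∂v = -4u - 6v + 3 = 0, so (u, v) = (-9/10, 11/10).
The Hessian has h_{uu} = -6, h_{vv} = -6, h_{uv} = -4, giving D = 20 > 0 with h_{uu} < 0, so the point is a local maximum.
h(-9/10, 11/10) = 11/10.

11/10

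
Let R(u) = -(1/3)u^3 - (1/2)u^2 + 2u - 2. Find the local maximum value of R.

-5/6

R'(u) = -u^2 - u + 2 = 0 at u = -2, 1.
R''(u) = -2u - 1. R''(-2) = 3 > 0 ⇒ local minimum; R''(1) = -3 < 0 ⇒ local maximum.
So the local maximum value is R(1) = -5/6.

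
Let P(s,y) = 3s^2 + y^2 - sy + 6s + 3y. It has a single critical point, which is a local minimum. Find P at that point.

∂P/∂s = 6s - y + 6 = 0 and ∂P/∂y = -s + 2y + 3 = 0, so (s, y) = (-15/11, -24/11).
The Hessian has P_{ss} = 6, P_{yy} = 2, P_{sy} = -1, giving D = 11 > 0 with P_{ss} > 0, so the point is a local minimum.
P(-15/11, -24/11) = -81/11.

-81/11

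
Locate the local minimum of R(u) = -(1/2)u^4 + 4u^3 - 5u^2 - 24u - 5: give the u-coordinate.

Critical points: R'(u) = -2u^3 + 12u^2 - 10u - 24 vanishes at u = -1, 3, 4.
Since R''(u) = -6u^2 + 24u - 10, we get R''(-1) = -40 < 0 ⇒ local maximum; R''(3) = 8 > 0 ⇒ local minimum; R''(4) = -10 < 0 ⇒ local maximum.
So the local minimum value is R(3) = -109/2.

3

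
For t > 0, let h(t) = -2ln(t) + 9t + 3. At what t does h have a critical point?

h'(t) = -2/t + 9 = 0 gives t = 2/9.
h''(t) = 2/t², which is positive for t > 0, so this is a local minimum.
h(2/9) = -2·ln(2/9) + 2 + 3 ≈ 8.0082.

2/9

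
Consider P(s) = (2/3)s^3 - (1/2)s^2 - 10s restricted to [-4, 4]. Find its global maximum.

Differentiating, P'(s) = 2s^2 - s - 10; which vanishes at s = -2 and s = 5/2.
Candidates: P(-4) = -32/3, P(-2) = 38/3, P(5/2) = -425/24, P(4) = -16/3.
So the maximum is P(-2) = 38/3.

38/3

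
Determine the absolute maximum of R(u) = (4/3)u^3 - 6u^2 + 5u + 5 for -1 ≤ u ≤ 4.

R'(u) = 4u^2 - 12u + 5, which vanishes at u = 1/2 and u = 5/2.
Evaluating at the critical points and endpoints: R(-1) = -22/3, R(1/2) = 37/6, R(5/2) = 5/6, R(4) = 43/3.
Hence the absolute maximum is 43/3 at u = 4.

43/3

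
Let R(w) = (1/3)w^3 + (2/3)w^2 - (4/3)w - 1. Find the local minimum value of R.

R'(w) = w^2 + (4/3)w - 4/3 = 0 at w = -2, 2/3.
Second-derivative test with R''(w) = 2w + 4/3: R''(-2) = -8/3 < 0 ⇒ local maximum; R''(2/3) = 8/3 > 0 ⇒ local minimum.
So the local minimum value is R(2/3) = -121/81.

-121/81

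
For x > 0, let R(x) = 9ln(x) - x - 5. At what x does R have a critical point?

9

R'(x) = 9/x − 1 = 0 gives x = 9.
R''(x) = -9/x², which is negative for x > 0, so this is a local maximum.
R(9) = 9·ln(9) - 9 - 5 ≈ 5.7750.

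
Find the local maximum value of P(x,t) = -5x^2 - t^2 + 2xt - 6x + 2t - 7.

∂P/∂x = -10x + 2t - 6 = 0 and ∂P/∂t = 2x - 2t + 2 = 0, so (x, t) = (-1/2, 1/2).
The Hessian has P_{xx} = -10, P_{tt} = -2, P_{xt} = 2, giving D = 16 > 0 with P_{xx} < 0, so the point is a local maximum.
P(-1/2, 1/2) = -5.

-5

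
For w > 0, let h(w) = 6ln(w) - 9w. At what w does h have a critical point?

h'(w) = 6/w − 9 = 0 gives w = 2/3.
h''(w) = -6/w², which is negative for w > 0, so this is a local maximum.
h(2/3) = 6·ln(2/3) - 6 ≈ -8.4328.

2/3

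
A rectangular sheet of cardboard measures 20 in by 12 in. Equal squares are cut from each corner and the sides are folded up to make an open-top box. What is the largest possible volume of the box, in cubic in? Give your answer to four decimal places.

With cut size x, the volume is V(x) = x(20 − 2x)(12 − 2x) for 0 < x < 6.
V'(x) = 12x^2 − 128x + 240. Setting V'(x) = 0 gives x ≈ 2.4274 (the root in (0, 6)).
V''(x) = 24x − 128 is negative there, so this is the maximum; V ≈ 262.6823.

262.6823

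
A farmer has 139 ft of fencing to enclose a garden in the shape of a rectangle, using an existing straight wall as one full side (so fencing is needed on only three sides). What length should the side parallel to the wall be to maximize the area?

139/2

Let the sides perpendicular to the wall have length x and the parallel side y, so 2x + y = 139 and the area is A = xy = x(139 − 2x).
A'(x) = 139 − 4x = 0 gives x = 139/4, and A''(x) = −4 < 0 confirms a maximum.
Then y = 139 − 2·139/4 = 139/2 and A = 19321/8.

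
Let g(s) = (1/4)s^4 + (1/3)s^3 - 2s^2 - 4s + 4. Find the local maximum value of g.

g'(s) = s^3 + s^2 - 4s - 4. Setting g'(s) = 0 gives s ∈ {-2, -1, 2}.
g''(s) = 3s^2 + 2s - 4. g''(-2) = 4 > 0 ⇒ local minimum; g''(-1) = -3 < 0 ⇒ local maximum; g''(2) = 12 > 0 ⇒ local minimum.
Thus g has its local maximum at s = -1, with value 71/12.

71/12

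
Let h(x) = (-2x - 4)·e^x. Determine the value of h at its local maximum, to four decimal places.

0.0996

Differentiating with the product rule gives h'(x) = (-2x - 6)·e^x. Since e^x > 0, the only critical point is x = -3.
h''(-3) has the same sign as -2 < 0, so this is a local maximum.
h(-3) = (2)·e^(-3) ≈ 0.0996.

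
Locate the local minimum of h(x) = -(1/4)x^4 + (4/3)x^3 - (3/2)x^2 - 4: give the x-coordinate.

Critical points: h'(x) = -x^3 + 4x^2 - 3x vanishes at x = 0, 1, 3.
h''(x) = -3x^2 + 8x - 3. h''(0) = -3 < 0 ⇒ local maximum; h''(1) = 2 > 0 ⇒ local minimum; h''(3) = -6 < 0 ⇒ local maximum.
Thus h has its local minimum at x = 1, with value -53/12.

1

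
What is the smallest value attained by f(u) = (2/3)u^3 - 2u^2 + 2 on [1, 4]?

The derivative is 2u^2 - 4u, whose only zero in [1, 4] is u = 2.
Evaluating at the critical points and endpoints: f(1) = 2/3, f(2) = -2/3, f(4) = 38/3.
So the minimum is f(2) = -2/3.

-2/3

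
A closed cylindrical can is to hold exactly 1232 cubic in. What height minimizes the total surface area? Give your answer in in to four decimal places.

With radius r and height h, πr²h = 1232 so h = 1232/(πr²), and S(r) = 2πr² + 2πrh = 2πr² + 2·1232/r.
S'(r) = 4πr − 2·1232/r² = 0 ⇒ r³ = 1232/(2π), so r ≈ 5.8096 and h = 2r ≈ 11.6191.
S''(r) = 4π + 4·1232/r³ > 0, so this is the minimum; S ≈ 636.1922.

11.6191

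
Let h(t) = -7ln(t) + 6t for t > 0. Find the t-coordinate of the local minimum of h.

h'(t) = -7/t + 6 = 0 gives t = 7/6.
h''(t) = 7/t², which is positive for t > 0, so this is a local minimum.
h(7/6) = -7·ln(7/6) + 7 ≈ 5.9209.

7/6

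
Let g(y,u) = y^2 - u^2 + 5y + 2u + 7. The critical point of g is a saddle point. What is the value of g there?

∂g/∂y = 2y + 5 = 0 and ∂g/∂u = -2u + 2 = 0, so (y, u) = (-5/2, 1).
The Hessian has g_{yy} = 2, g_{uu} = -2, g_{yu} = 0, giving D = -4 < 0, so the point is a saddle point.
g(-5/2, 1) = 7/4.

7/4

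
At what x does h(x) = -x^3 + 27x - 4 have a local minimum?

Critical points: h'(x) = -3x^2 + 27 vanishes at x = -3, 3.
Since h''(x) = -6x, we get h''(-3) = 18 > 0 ⇒ local minimum; h''(3) = -18 < 0 ⇒ local maximum.
Thus h has its local minimum at x = -3, with value -58.

-3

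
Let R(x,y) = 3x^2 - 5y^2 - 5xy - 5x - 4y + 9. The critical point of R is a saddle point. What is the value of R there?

788/85

∂R/∂x = 6x - 5y - 5 = 0 and ∂R/∂y = -5x - 10y - 4 = 0, so (x, y) = (6/17, -49/85).
The Hessian has R_{xx} = 6, R_{yy} = -10, R_{xy} = -5, giving D = -85 < 0, so the point is a saddle point.
R(6/17, -49/85) = 788/85.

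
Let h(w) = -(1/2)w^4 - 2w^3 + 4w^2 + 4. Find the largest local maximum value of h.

h'(w) = -2w^3 - 6w^2 + 8w = 0 at w = -4, 0, 1.
h''(w) = -6w^2 - 12w + 8. h''(-4) = -40 < 0 ⇒ local maximum; h''(0) = 8 > 0 ⇒ local minimum; h''(1) = -10 < 0 ⇒ local maximum.
The largest local maximum is h(-4) = 68.

68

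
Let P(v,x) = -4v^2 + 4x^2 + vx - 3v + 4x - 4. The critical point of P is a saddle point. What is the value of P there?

-276/65

∂P/∂v = -8v + x - 3 = 0 and ∂P/∂x = v + 8x + 4 = 0, so (v, x) = (-28/65, -29/65).
The Hessian has P_{vv} = -8, P_{xx} = 8, P_{vx} = 1, giving D = -65 < 0, so the point is a saddle point.
P(-28/65, -29/65) = -276/65.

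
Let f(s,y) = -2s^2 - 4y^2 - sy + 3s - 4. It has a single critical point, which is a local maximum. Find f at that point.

∂f/∂s = -4s - y + 3 = 0 and ∂f/∂y = -s - 8y = 0, so (s, y) = (24/31, -3/31).
The Hessian has f_{ss} = -4, f_{yy} = -8, f_{sy} = -1, giving D = 31 > 0 with f_{ss} < 0, so the point is a local maximum.
f(24/31, -3/31) = -88/31.

-88/31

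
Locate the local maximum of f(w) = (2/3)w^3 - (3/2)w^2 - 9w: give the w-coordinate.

f'(w) = 2w^2 - 3w - 9. Setting f'(w) = 0 gives w ∈ {-3/2, 3}.
Second-derivative test with f''(w) = 4w - 3: f''(-3/2) = -9 < 0 ⇒ local maximum; f''(3) = 9 > 0 ⇒ local minimum.
So the local maximum value is f(-3/2) = 63/8.

-3/2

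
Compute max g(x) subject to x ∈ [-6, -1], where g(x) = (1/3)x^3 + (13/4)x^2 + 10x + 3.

Differentiating, g'(x) = x^2 + (13/2)x + 10; which vanishes at x = -4 and x = -5/2.
Compare values at every candidate in [-6, -1]: g(-6) = -12; g(-4) = -19/3; g(-5/2) = -331/48; g(-1) = -49/12.
Hence the absolute maximum is -49/12 at x = -1.

-49/12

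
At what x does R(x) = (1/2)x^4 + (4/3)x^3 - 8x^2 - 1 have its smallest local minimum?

R'(x) = 2x^3 + 4x^2 - 16x = 0 at x = -4, 0, 2.
Second-derivative test with R''(x) = 6x^2 + 8x - 16: R''(-4) = 48 > 0 ⇒ local minimum; R''(0) = -16 < 0 ⇒ local maximum; R''(2) = 24 > 0 ⇒ local minimum.
So the smallest local minimum value is R(-4) = -259/3.

-4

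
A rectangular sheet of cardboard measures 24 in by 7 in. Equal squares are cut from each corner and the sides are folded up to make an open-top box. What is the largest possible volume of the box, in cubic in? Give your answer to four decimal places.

126.4646

With cut size x, the volume is V(x) = x(24 − 2x)(7 − 2x) for 0 < x < 3.5.
V'(x) = 12x^2 − 124x + 168. Setting V'(x) = 0 gives x ≈ 1.6037 (the root in (0, 3.5)).
V''(x) = 24x − 124 is negative there, so this is the maximum; V ≈ 126.4646.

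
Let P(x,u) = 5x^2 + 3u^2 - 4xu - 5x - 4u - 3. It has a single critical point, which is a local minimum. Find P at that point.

∂P/∂x = 10x - 4u - 5 = 0 and ∂P/∂u = -4x + 6u - 4 = 0, so (x, u) = (23/22, 15/11).
The Hessian has P_{xx} = 10, P_{uu} = 6, P_{xu} = -4, giving D = 44 > 0 with P_{xx} > 0, so the point is a local minimum.
P(23/22, 15/11) = -367/44.

-367/44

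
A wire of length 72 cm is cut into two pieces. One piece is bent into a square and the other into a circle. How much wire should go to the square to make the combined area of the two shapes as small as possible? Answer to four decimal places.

40.3271

Let x be the length used for the square. Square side x/4; circle radius (72−x)/(2π).
A(x) = (x/4)² + π·((72−x)/(2π))² = x²/16 + (72−x)²/(4π) for 0 ≤ x ≤ 72. A'(x) = x/8 − (72−x)/(2π) = 0 gives x = 4·72/(π+4) ≈ 40.3271.
A'' = 1/8 + 1/(2π) > 0, so this gives the minimum combined area; x ≈ 40.3271 cm to the square.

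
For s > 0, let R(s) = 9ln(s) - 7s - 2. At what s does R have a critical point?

9/7

R'(s) = 9/s − 7 = 0 gives s = 9/7.
R''(s) = -9/s², which is negative for s > 0, so this is a local maximum.
R(9/7) = 9·ln(9/7) - 9 - 2 ≈ -8.7382.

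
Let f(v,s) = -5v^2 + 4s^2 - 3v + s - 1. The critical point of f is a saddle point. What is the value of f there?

∂f/∂v = -10v - 3 = 0 and ∂f/∂s = 8s + 1 = 0, so (v, s) = (-3/10, -1/8).
The Hessian has f_{vv} = -10, f_{ss} = 8, f_{vs} = 0, giving D = -80 < 0, so the point is a saddle point.
f(-3/10, -1/8) = -49/80.

-49/80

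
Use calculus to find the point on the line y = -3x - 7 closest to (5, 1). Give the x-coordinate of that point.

-19/10

Minimize D(x)^2 = (x - 5)^2 + (-3x - 8)^2.
d/dx[D^2] = 2(x - 5) + 2·(-3)·(-3x - 8) = 0 ⇒ x = -19/10.
Then y = -13/10 and the distance is √(529/10) ≈ 7.2732.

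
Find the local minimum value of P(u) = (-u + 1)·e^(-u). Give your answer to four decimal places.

-0.1353

P'(u) = (-1)·e^(-u) + (-u + 1)·(-1)·e^(-u) = (u - 2)·e^(-u). Since e^(-u) > 0, the only critical point is u = 2.
P''(2) has the same sign as 1 > 0, so this is a local minimum.
P(2) = (-1)·e^(-2) ≈ -0.1353.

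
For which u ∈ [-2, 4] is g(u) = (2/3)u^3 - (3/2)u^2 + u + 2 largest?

g'(u) = 2u^2 - 3u + 1, which vanishes at u = 1/2 and u = 1.
Evaluating at the critical points and endpoints: g(-2) = -34/3, g(1/2) = 53/24, g(1) = 13/6, g(4) = 74/3.
The maximum over the interval is 74/3, attained at u = 4.

4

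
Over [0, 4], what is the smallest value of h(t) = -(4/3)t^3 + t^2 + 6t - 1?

h'(t) = -4t^2 + 2t + 6, whose only zero in [0, 4] is t = 3/2.
Compare values at every candidate in [0, 4]: h(0) = -1,  h(3/2) = 23/4,  h(4) = -139/3.
The minimum over the interval is -139/3, attained at t = 4.

-139/3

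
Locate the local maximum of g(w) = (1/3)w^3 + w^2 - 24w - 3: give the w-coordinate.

g'(w) = w^2 + 2w - 24 = 0 at w = -6, 4.
Since g''(w) = 2w + 2, we get g''(-6) = -10 < 0 ⇒ local maximum; g''(4) = 10 > 0 ⇒ local minimum.
Thus g has its local maximum at w = -6, with value 105.

-6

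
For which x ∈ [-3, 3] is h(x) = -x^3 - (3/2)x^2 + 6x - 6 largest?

1

Differentiating, h'(x) = -3x^2 - 3x + 6; which vanishes at x = -2 and x = 1.
Evaluating at the critical points and endpoints: h(-3) = -21/2; h(-2) = -16; h(1) = -5/2; h(3) = -57/2.
The maximum over the interval is -5/2, attained at x = 1.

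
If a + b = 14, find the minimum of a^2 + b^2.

98

With a + b = 14, a^2 + b^2 = a^2 + (14 − a)^2.
The derivative 2a − 2(14 − a) = 4a − 28 vanishes at a = 7; second derivative 4 > 0, a minimum.
The minimum is 2·(7)^2 = 98.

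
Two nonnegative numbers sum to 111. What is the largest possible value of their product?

With x + y = 111, the product is P(x) = x(111 − x).
P'(x) = 111 − 2x = 0 gives x = 111/2; P'' = −2 < 0, so this is the maximum.
P = 111/2·111/2 = 12321/4.

12321/4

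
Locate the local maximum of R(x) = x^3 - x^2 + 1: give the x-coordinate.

R'(x) = 3x^2 - 2x. Setting R'(x) = 0 gives x ∈ {0, 2/3}.
Second-derivative test with R''(x) = 6x - 2: R''(0) = -2 < 0 ⇒ local maximum; R''(2/3) = 2 > 0 ⇒ local minimum.
So the local maximum value is R(0) = 1.

0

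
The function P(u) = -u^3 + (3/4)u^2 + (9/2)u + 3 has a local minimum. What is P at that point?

Critical points: P'(u) = -3u^2 + (3/2)u + 9/2 vanishes at u = -1, 3/2.
P''(u) = -6u + 3/2. P''(-1) = 15/2 > 0 ⇒ local minimum; P''(3/2) = -15/2 < 0 ⇒ local maximum.
Thus P has its local minimum at u = -1, with value 1/4.

1/4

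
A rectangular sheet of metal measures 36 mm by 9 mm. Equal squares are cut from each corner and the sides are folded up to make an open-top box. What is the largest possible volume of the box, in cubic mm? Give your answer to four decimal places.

With cut size x, the volume is V(x) = x(36 − 2x)(9 − 2x) for 0 < x < 4.5.
V'(x) = 12x^2 − 180x + 324. Setting V'(x) = 0 gives x ≈ 2.0917 (the root in (0, 4.5)).
V''(x) = 24x − 180 is negative there, so this is the maximum; V ≈ 320.5485.

320.5485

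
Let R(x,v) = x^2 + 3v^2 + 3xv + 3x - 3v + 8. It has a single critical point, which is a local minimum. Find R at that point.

∂R/∂x = 2x + 3v + 3 = 0 and ∂R/∂v = 3x + 6v - 3 = 0, so (x, v) = (-9, 5).
The Hessian has R_{xx} = 2, R_{vv} = 6, R_{xv} = 3, giving D = 3 > 0 with R_{xx} > 0, so the point is a local minimum.
R(-9, 5) = -13.

-13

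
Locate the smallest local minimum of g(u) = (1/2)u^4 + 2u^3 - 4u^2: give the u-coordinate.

g'(u) = 2u^3 + 6u^2 - 8u. Setting g'(u) = 0 gives u ∈ {-4, 0, 1}.
Since g''(u) = 6u^2 + 12u - 8, we get g''(-4) = 40 > 0 ⇒ local minimum; g''(0) = -8 < 0 ⇒ local maximum; g''(1) = 10 > 0 ⇒ local minimum.
Thus g has its smallest local minimum at u = -4, with value -64.

-4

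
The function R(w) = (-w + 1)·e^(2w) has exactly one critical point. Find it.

1/2

By the product rule, R'(w) = (-2w + 1)·e^(2w). Since e^(2w) > 0, the only critical point is w = 1/2.
R''(1/2) has the same sign as -2 < 0, so this is a local maximum.
R(1/2) = (1/2)·e^(1) ≈ 1.3591.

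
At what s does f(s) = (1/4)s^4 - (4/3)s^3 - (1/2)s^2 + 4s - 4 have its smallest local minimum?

4

Critical points: f'(s) = s^3 - 4s^2 - s + 4 vanishes at s = -1, 1, 4.
Since f''(s) = 3s^2 - 8s - 1, we get f''(-1) = 10 > 0 ⇒ local minimum; f''(1) = -6 < 0 ⇒ local maximum; f''(4) = 15 > 0 ⇒ local minimum.
The smallest local minimum is f(4) = -52/3.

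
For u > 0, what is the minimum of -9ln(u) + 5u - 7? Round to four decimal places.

R'(u) = -9/u + 5 = 0 gives u = 9/5.
R''(u) = 9/u², which is positive for u > 0, so this is a local minimum.
R(9/5) = -9·ln(9/5) + 9 - 7 ≈ -3.2901.

-3.2901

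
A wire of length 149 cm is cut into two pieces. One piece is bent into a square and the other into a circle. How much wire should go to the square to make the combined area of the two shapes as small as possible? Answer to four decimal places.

83.4548

Let x be the length used for the square. Square side x/4; circle radius (149−x)/(2π).
A(x) = (x/4)² + π·((149−x)/(2π))² = x²/16 + (149−x)²/(4π) for 0 ≤ x ≤ 149. A'(x) = x/8 − (149−x)/(2π) = 0 gives x = 4·149/(π+4) ≈ 83.4548.
A'' = 1/8 + 1/(2π) > 0, so this gives the minimum combined area; x ≈ 83.4548 cm to the square.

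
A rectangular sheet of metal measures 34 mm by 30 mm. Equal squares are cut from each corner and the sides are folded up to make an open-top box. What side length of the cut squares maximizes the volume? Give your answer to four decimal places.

5.3022

With cut size x, the volume is V(x) = x(34 − 2x)(30 − 2x) for 0 < x < 15.
V'(x) = 12x^2 − 256x + 1020. Setting V'(x) = 0 gives x ≈ 5.3022 (the root in (0, 15)).
V''(x) = 24x − 256 is negative there, so this is the maximum; V ≈ 2405.9883.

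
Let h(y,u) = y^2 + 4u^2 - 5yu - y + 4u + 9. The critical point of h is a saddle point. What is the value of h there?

∂h/∂y = 2y - 5u - 1 = 0 and ∂h/∂u = -5y + 8u + 4 = 0, so (y, u) = (4/3, 1/3).
The Hessian has h_{yy} = 2, h_{uu} = 8, h_{yu} = -5, giving D = -9 < 0, so the point is a saddle point.
h(4/3, 1/3) = 9.

9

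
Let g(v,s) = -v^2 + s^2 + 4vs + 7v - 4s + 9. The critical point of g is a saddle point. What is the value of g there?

∂g/∂v = -2v + 4s + 7 = 0 and ∂g/∂s = 4v + 2s - 4 = 0, so (v, s) = (3/2, -1).
The Hessian has g_{vv} = -2, g_{ss} = 2, g_{vs} = 4, giving D = -20 < 0, so the point is a saddle point.
g(3/2, -1) = 65/4.

65/4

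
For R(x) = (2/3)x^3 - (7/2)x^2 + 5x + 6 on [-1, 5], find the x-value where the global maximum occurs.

R'(x) = 2x^2 - 7x + 5, which vanishes at x = 1 and x = 5/2.
Candidates: R(-1) = -19/6,  R(1) = 49/6,  R(5/2) = 169/24,  R(5) = 161/6.
So the maximum is R(5) = 161/6.

5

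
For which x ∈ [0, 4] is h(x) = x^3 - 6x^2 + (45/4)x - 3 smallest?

0

The derivative is 3x^2 - 12x + 45/4, which vanishes at x = 3/2 and x = 5/2.
Candidates: h(0) = -3; h(3/2) = 15/4; h(5/2) = 13/4; h(4) = 10.
So the minimum is h(0) = -3.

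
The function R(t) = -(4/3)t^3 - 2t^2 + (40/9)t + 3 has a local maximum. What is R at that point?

R'(t) = -4t^2 - 4t + 40/9. Setting R'(t) = 0 gives t ∈ {-5/3, 2/3}.
Since R''(t) = -8t - 4, we get R''(-5/3) = 28/3 > 0 ⇒ local minimum; R''(2/3) = -28/3 < 0 ⇒ local maximum.
So the local maximum value is R(2/3) = 379/81.

379/81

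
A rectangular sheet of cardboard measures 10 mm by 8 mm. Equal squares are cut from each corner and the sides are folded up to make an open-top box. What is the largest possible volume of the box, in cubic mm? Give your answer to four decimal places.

52.5138

With cut size x, the volume is V(x) = x(10 − 2x)(8 − 2x) for 0 < x < 4.
V'(x) = 12x^2 − 72x + 80. Setting V'(x) = 0 gives x ≈ 1.4725 (the root in (0, 4)).
V''(x) = 24x − 72 is negative there, so this is the maximum; V ≈ 52.5138.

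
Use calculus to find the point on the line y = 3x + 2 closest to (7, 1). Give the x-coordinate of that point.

Minimize D(x)^2 = (x - 7)^2 + (3x + 1)^2.
d/dx[D^2] = 2(x - 7) + 2·3·(3x + 1) = 0 ⇒ x = 2/5.
Then y = 16/5 and the distance is √(242/5) ≈ 6.9570.

2/5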